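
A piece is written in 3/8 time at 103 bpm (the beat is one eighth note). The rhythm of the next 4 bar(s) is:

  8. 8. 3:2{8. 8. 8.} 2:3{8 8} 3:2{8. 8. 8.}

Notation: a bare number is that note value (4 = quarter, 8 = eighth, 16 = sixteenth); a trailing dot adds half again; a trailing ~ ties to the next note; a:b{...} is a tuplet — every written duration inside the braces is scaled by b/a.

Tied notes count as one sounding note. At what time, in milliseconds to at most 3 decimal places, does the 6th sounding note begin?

1. 0.0ms @ 0 + 873.786ms (3/2)
2. 873.786ms @ 3/2 + 873.786ms (3/2)
3. 1747.573ms @ 3 + 582.524ms (1)
4. 2330.097ms @ 4 + 582.524ms (1)
5. 2912.621ms @ 5 + 582.524ms (1)
6. 3495.146ms @ 6 + 873.786ms (3/2)
7. 4368.932ms @ 15/2 + 873.786ms (3/2)
8. 5242.718ms @ 9 + 582.524ms (1)
9. 5825.243ms @ 10 + 582.524ms (1)
10. 6407.767ms @ 11 + 582.524ms (1)

note 6 onset = 6b = 3495.146ms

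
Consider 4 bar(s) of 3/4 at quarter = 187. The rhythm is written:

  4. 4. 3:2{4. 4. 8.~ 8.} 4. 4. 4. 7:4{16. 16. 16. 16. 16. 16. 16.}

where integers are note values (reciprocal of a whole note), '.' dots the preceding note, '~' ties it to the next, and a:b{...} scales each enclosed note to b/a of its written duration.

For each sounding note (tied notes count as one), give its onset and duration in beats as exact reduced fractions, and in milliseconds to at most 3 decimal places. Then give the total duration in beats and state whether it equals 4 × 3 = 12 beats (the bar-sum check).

1) 0.0ms=0b +481.283ms=3/2b
2) 481.283ms=3/2b +481.283ms=3/2b
3) 962.567ms=3b +320.856ms=1b
4) 1283.422ms=4b +320.856ms=1b
5) 1604.278ms=5b +320.856ms=1b
6) 1925.134ms=6b +481.283ms=3/2b
7) 2406.417ms=15/2b +481.283ms=3/2b
8) 2887.701ms=9b +481.283ms=3/2b
9) 3368.984ms=21/2b +68.755ms=3/14b
10) 3437.739ms=75/7b +68.755ms=3/14b
11) 3506.494ms=153/14b +68.755ms=3/14b
12) 3575.248ms=78/7b +68.755ms=3/14b
13) 3644.003ms=159/14b +68.755ms=3/14b
14) 3712.758ms=81/7b +68.755ms=3/14b
15) 3781.513ms=165/14b +68.755ms=3/14b
Σ=12b of 12 (187bpm 3/4) — PASS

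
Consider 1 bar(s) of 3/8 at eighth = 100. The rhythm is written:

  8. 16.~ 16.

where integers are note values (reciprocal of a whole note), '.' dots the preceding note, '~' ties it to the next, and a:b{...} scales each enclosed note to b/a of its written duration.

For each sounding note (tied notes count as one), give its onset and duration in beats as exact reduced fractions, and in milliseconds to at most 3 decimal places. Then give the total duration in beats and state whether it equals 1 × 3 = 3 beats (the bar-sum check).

1) 0.0ms=0b +900.0ms=3/2b
2) 900.0ms=3/2b +900.0ms=3/2b
Σ=3b of 3 (100bpm 3/8) — PASS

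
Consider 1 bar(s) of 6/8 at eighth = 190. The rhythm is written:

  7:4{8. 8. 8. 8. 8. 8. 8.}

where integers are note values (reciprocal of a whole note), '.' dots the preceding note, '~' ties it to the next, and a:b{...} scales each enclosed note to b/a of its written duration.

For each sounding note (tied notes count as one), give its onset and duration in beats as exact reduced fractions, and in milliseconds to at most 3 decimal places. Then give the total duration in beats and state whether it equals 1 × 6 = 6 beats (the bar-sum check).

1) 0.0ms=0b +270.677ms=6/7b
2) 270.677ms=6/7b +270.677ms=6/7b
3) 541.353ms=12/7b +270.677ms=6/7b
4) 812.03ms=18/7b +270.677ms=6/7b
5) 1082.707ms=24/7b +270.677ms=6/7b
6) 1353.383ms=30/7b +270.677ms=6/7b
7) 1624.06ms=36/7b +270.677ms=6/7b
Σ=6b of 6 (190bpm 6/8) — PASS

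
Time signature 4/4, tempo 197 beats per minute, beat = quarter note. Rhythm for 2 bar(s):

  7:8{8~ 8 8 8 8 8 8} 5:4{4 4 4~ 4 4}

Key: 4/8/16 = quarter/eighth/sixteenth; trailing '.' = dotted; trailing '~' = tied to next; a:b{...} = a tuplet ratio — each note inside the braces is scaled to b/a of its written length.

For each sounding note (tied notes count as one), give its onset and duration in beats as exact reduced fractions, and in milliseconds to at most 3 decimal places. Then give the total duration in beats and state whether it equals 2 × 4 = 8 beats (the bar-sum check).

1) 0.0ms=0b +348.078ms=8/7b
2) 348.078ms=8/7b +174.039ms=4/7b
3) 522.117ms=12/7b +174.039ms=4/7b
4) 696.157ms=16/7b +174.039ms=4/7b
5) 870.196ms=20/7b +174.039ms=4/7b
6) 1044.235ms=24/7b +174.039ms=4/7b
7) 1218.274ms=4b +243.655ms=4/5b
8) 1461.929ms=24/5b +243.655ms=4/5b
9) 1705.584ms=28/5b +487.31ms=8/5b
10) 2192.893ms=36/5b +243.655ms=4/5b
Σ=8b of 8 (197bpm 4/4) — PASS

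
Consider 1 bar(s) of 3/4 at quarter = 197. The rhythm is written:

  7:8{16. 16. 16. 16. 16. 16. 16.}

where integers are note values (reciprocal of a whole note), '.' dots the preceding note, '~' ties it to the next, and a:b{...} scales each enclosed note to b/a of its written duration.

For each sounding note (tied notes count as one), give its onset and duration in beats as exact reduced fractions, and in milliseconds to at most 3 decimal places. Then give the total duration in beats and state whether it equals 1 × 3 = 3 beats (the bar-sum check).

1) 0.0ms=0b +130.529ms=3/7b
2) 130.529ms=3/7b +130.529ms=3/7b
3) 261.059ms=6/7b +130.529ms=3/7b
4) 391.588ms=9/7b +130.529ms=3/7b
5) 522.117ms=12/7b +130.529ms=3/7b
6) 652.647ms=15/7b +130.529ms=3/7b
7) 783.176ms=18/7b +130.529ms=3/7b
Σ=3b of 3 (197bpm 3/4) — PASS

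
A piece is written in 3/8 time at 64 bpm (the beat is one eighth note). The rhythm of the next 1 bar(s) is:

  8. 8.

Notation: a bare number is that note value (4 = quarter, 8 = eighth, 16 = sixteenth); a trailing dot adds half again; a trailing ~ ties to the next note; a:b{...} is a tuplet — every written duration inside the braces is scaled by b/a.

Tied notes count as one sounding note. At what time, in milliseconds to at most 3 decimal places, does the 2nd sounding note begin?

1. 0.0ms @ 0 + 1406.25ms (3/2)
2. 1406.25ms @ 3/2 + 1406.25ms (3/2)

note 2 onset = 3/2b = 1406.25ms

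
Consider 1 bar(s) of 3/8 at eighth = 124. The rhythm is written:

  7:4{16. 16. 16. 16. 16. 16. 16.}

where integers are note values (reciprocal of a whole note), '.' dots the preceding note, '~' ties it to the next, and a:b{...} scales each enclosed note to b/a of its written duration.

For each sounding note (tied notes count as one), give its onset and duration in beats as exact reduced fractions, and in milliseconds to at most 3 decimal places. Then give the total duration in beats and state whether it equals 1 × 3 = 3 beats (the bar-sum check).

1) 0.0ms=0b +207.373ms=3/7b
2) 207.373ms=3/7b +207.373ms=3/7b
3) 414.747ms=6/7b +207.373ms=3/7b
4) 622.12ms=9/7b +207.373ms=3/7b
5) 829.493ms=12/7b +207.373ms=3/7b
6) 1036.866ms=15/7b +207.373ms=3/7b
7) 1244.24ms=18/7b +207.373ms=3/7b
Σ=3b of 3 (124bpm 3/8) — PASS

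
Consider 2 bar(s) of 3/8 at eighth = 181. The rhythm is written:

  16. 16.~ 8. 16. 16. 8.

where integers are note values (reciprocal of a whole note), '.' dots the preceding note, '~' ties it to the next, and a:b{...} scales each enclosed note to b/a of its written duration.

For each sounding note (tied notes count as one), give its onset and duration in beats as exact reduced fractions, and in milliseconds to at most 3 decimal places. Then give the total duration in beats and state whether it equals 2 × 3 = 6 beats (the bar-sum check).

1) 0.0ms=0b +248.619ms=3/4b
2) 248.619ms=3/4b +745.856ms=9/4b
3) 994.475ms=3b +248.619ms=3/4b
4) 1243.094ms=15/4b +248.619ms=3/4b
5) 1491.713ms=9/2b +497.238ms=3/2b
Σ=6b of 6 (181bpm 3/8) — PASS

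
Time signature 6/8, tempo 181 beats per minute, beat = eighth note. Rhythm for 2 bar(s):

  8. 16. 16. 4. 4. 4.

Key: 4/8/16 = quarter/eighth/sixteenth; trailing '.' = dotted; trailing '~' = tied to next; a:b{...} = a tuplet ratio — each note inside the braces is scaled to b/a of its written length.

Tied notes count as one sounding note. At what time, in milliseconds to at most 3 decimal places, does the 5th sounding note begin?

note 5 onset = 6b = 1988.95ms

1. 0.0ms @ 0 + 497.238ms (3/2)
2. 497.238ms @ 3/2 + 248.619ms (3/4)
3. 745.856ms @ 9/4 + 248.619ms (3/4)
4. 994.475ms @ 3 + 994.475ms (3)
5. 1988.95ms @ 6 + 994.475ms (3)
6. 2983.425ms @ 9 + 994.475ms (3)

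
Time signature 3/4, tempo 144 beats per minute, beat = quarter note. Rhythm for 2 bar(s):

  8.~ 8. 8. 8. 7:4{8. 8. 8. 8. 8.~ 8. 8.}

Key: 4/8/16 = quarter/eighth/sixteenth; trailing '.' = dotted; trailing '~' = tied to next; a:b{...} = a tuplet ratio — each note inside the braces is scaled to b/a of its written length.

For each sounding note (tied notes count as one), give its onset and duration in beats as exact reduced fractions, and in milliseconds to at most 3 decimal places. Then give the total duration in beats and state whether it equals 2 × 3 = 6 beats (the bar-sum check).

1) 0.0ms=0b +625.0ms=3/2b
2) 625.0ms=3/2b +312.5ms=3/4b
3) 937.5ms=9/4b +312.5ms=3/4b
4) 1250.0ms=3b +178.571ms=3/7b
5) 1428.571ms=24/7b +178.571ms=3/7b
6) 1607.143ms=27/7b +178.571ms=3/7b
7) 1785.714ms=30/7b +178.571ms=3/7b
8) 1964.286ms=33/7b +357.143ms=6/7b
9) 2321.429ms=39/7b +178.571ms=3/7b
Σ=6b of 6 (144bpm 3/4) — PASS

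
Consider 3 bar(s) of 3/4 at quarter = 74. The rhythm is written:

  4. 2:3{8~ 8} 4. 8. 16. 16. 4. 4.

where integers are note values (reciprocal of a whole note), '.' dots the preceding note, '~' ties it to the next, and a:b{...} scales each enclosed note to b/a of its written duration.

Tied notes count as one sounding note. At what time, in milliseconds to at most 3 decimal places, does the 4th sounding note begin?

note 4 onset = 9/2b = 3648.649ms

1. 0.0ms @ 0 + 1216.216ms (3/2)
2. 1216.216ms @ 3/2 + 1216.216ms (3/2)
3. 2432.432ms @ 3 + 1216.216ms (3/2)
4. 3648.649ms @ 9/2 + 608.108ms (3/4)
5. 4256.757ms @ 21/4 + 304.054ms (3/8)
6. 4560.811ms @ 45/8 + 304.054ms (3/8)
7. 4864.865ms @ 6 + 1216.216ms (3/2)
8. 6081.081ms @ 15/2 + 1216.216ms (3/2)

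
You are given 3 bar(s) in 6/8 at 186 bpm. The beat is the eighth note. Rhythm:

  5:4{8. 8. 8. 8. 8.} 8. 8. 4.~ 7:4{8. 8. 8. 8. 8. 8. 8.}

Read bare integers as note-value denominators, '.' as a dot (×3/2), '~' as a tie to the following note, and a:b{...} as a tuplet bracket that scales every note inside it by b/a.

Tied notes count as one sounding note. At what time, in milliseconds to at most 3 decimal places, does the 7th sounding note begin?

1. 0.0ms @ 0 + 387.097ms (6/5)
2. 387.097ms @ 6/5 + 387.097ms (6/5)
3. 774.194ms @ 12/5 + 387.097ms (6/5)
4. 1161.29ms @ 18/5 + 387.097ms (6/5)
5. 1548.387ms @ 24/5 + 387.097ms (6/5)
6. 1935.484ms @ 6 + 483.871ms (3/2)
7. 2419.355ms @ 15/2 + 483.871ms (3/2)
8. 2903.226ms @ 9 + 1244.24ms (27/7)
9. 4147.465ms @ 90/7 + 276.498ms (6/7)
10. 4423.963ms @ 96/7 + 276.498ms (6/7)
11. 4700.461ms @ 102/7 + 276.498ms (6/7)
12. 4976.959ms @ 108/7 + 276.498ms (6/7)
13. 5253.456ms @ 114/7 + 276.498ms (6/7)
14. 5529.954ms @ 120/7 + 276.498ms (6/7)

note 7 onset = 15/2b = 2419.355ms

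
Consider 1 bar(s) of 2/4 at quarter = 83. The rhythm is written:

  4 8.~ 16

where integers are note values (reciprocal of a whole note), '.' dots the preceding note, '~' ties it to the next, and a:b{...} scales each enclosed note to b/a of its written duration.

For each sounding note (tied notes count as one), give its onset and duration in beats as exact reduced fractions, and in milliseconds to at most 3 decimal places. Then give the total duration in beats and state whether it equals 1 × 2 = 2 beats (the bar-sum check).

1) 0.0ms=0b +722.892ms=1b
2) 722.892ms=1b +722.892ms=1b
Σ=2b of 2 (83bpm 2/4) — PASS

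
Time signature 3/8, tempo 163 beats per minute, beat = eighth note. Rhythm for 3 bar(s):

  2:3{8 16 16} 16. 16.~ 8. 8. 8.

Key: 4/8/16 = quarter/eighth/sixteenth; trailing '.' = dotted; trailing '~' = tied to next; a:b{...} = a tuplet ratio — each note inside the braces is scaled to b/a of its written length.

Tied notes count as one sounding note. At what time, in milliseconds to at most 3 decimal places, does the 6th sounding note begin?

1. 0.0ms @ 0 + 552.147ms (3/2)
2. 552.147ms @ 3/2 + 276.074ms (3/4)
3. 828.221ms @ 9/4 + 276.074ms (3/4)
4. 1104.294ms @ 3 + 276.074ms (3/4)
5. 1380.368ms @ 15/4 + 828.221ms (9/4)
6. 2208.589ms @ 6 + 552.147ms (3/2)
7. 2760.736ms @ 15/2 + 552.147ms (3/2)

note 6 onset = 6b = 2208.589ms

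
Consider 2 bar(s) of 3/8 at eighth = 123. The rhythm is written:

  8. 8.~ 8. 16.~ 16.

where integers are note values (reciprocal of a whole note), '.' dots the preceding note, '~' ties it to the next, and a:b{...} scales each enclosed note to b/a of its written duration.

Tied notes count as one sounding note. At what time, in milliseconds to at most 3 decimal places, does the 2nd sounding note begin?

1. 0.0ms @ 0 + 731.707ms (3/2)
2. 731.707ms @ 3/2 + 1463.415ms (3)
3. 2195.122ms @ 9/2 + 731.707ms (3/2)

note 2 onset = 3/2b = 731.707ms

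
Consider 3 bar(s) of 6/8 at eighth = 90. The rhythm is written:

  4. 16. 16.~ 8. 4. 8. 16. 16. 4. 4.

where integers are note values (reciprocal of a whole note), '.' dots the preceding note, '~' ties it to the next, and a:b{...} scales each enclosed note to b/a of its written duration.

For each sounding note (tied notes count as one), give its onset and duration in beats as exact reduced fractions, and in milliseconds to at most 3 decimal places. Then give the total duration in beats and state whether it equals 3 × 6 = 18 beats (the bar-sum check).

1) 0.0ms=0b +2000.0ms=3b
2) 2000.0ms=3b +500.0ms=3/4b
3) 2500.0ms=15/4b +1500.0ms=9/4b
4) 4000.0ms=6b +2000.0ms=3b
5) 6000.0ms=9b +1000.0ms=3/2b
6) 7000.0ms=21/2b +500.0ms=3/4b
7) 7500.0ms=45/4b +500.0ms=3/4b
8) 8000.0ms=12b +2000.0ms=3b
9) 10000.0ms=15b +2000.0ms=3b
Σ=18b of 18 (90bpm 6/8) — PASS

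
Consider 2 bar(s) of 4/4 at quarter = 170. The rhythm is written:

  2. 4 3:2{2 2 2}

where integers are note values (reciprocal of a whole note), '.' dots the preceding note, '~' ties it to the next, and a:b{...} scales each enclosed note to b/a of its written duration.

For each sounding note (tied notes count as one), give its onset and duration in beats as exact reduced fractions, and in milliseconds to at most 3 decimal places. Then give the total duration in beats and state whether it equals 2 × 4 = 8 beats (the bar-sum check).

1) 0.0ms=0b +1058.824ms=3b
2) 1058.824ms=3b +352.941ms=1b
3) 1411.765ms=4b +470.588ms=4/3b
4) 1882.353ms=16/3b +470.588ms=4/3b
5) 2352.941ms=20/3b +470.588ms=4/3b
Σ=8b of 8 (170bpm 4/4) — PASS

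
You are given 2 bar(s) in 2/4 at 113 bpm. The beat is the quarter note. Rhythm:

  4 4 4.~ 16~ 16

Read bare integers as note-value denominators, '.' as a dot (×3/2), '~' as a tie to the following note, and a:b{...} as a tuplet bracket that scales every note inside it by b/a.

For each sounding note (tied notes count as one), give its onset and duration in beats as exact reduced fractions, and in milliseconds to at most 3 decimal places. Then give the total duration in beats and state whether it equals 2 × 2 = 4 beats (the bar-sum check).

1) 0.0ms=0b +530.973ms=1b
2) 530.973ms=1b +530.973ms=1b
3) 1061.947ms=2b +1061.947ms=2b
Σ=4b of 4 (113bpm 2/4) — PASS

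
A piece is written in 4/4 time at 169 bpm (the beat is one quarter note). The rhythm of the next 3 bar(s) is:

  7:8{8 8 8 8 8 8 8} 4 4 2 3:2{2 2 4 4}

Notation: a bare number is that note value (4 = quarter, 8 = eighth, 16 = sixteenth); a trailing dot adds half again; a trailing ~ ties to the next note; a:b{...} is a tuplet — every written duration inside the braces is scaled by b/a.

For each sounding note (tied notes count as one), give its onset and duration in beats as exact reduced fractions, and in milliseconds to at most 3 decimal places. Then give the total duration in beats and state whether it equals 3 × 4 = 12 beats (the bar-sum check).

1) 0.0ms=0b +202.874ms=4/7b
2) 202.874ms=4/7b +202.874ms=4/7b
3) 405.748ms=8/7b +202.874ms=4/7b
4) 608.622ms=12/7b +202.874ms=4/7b
5) 811.496ms=16/7b +202.874ms=4/7b
6) 1014.37ms=20/7b +202.874ms=4/7b
7) 1217.244ms=24/7b +202.874ms=4/7b
8) 1420.118ms=4b +355.03ms=1b
9) 1775.148ms=5b +355.03ms=1b
10) 2130.178ms=6b +710.059ms=2b
11) 2840.237ms=8b +473.373ms=4/3b
12) 3313.609ms=28/3b +473.373ms=4/3b
13) 3786.982ms=32/3b +236.686ms=2/3b
14) 4023.669ms=34/3b +236.686ms=2/3b
Σ=12b of 12 (169bpm 4/4) — PASS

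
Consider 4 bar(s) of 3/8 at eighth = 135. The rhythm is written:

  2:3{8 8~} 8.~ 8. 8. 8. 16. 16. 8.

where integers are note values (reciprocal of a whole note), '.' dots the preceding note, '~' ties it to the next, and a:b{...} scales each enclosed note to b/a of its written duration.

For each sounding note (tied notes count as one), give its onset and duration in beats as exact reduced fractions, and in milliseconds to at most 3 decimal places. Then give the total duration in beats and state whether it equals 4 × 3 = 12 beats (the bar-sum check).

1) 0.0ms=0b +666.667ms=3/2b
2) 666.667ms=3/2b +2000.0ms=9/2b
3) 2666.667ms=6b +666.667ms=3/2b
4) 3333.333ms=15/2b +666.667ms=3/2b
5) 4000.0ms=9b +333.333ms=3/4b
6) 4333.333ms=39/4b +333.333ms=3/4b
7) 4666.667ms=21/2b +666.667ms=3/2b
Σ=12b of 12 (135bpm 3/8) — PASS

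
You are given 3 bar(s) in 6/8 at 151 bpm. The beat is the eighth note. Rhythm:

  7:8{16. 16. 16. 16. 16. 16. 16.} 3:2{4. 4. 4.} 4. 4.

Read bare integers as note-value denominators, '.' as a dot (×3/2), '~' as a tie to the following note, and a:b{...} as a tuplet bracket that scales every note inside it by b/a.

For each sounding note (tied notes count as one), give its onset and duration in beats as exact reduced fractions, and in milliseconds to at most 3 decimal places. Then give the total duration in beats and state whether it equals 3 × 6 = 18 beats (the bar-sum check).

1) 0.0ms=0b +340.587ms=6/7b
2) 340.587ms=6/7b +340.587ms=6/7b
3) 681.173ms=12/7b +340.587ms=6/7b
4) 1021.76ms=18/7b +340.587ms=6/7b
5) 1362.346ms=24/7b +340.587ms=6/7b
6) 1702.933ms=30/7b +340.587ms=6/7b
7) 2043.519ms=36/7b +340.587ms=6/7b
8) 2384.106ms=6b +794.702ms=2b
9) 3178.808ms=8b +794.702ms=2b
10) 3973.51ms=10b +794.702ms=2b
11) 4768.212ms=12b +1192.053ms=3b
12) 5960.265ms=15b +1192.053ms=3b
Σ=18b of 18 (151bpm 6/8) — PASS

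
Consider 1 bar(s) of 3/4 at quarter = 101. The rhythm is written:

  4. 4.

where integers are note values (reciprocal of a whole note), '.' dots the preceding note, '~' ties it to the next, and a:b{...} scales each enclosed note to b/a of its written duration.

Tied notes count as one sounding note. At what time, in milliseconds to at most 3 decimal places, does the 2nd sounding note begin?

note 2 onset = 3/2b = 891.089ms

1. 0.0ms @ 0 + 891.089ms (3/2)
2. 891.089ms @ 3/2 + 891.089ms (3/2)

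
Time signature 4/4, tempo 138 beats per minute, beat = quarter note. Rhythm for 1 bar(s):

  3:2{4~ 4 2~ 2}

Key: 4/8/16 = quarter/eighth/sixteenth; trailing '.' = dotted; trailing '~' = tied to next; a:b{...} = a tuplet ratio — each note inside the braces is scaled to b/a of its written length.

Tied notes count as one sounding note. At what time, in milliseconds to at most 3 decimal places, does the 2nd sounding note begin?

note 2 onset = 4/3b = 579.71ms

1. 0.0ms @ 0 + 579.71ms (4/3)
2. 579.71ms @ 4/3 + 1159.42ms (8/3)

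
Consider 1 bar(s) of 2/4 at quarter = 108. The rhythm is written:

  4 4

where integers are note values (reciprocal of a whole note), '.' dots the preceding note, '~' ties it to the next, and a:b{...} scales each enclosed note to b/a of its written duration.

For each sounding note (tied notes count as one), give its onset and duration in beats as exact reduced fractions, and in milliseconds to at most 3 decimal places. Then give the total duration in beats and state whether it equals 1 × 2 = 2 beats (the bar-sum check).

1) 0.0ms=0b +555.556ms=1b
2) 555.556ms=1b +555.556ms=1b
Σ=2b of 2 (108bpm 2/4) — PASS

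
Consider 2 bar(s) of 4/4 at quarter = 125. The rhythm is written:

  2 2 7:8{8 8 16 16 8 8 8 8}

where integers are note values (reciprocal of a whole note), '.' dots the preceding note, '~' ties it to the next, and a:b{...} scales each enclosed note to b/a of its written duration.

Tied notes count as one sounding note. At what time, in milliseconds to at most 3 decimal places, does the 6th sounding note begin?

note 6 onset = 38/7b = 2605.714ms

1. 0.0ms @ 0 + 960.0ms (2)
2. 960.0ms @ 2 + 960.0ms (2)
3. 1920.0ms @ 4 + 274.286ms (4/7)
4. 2194.286ms @ 32/7 + 274.286ms (4/7)
5. 2468.571ms @ 36/7 + 137.143ms (2/7)
6. 2605.714ms @ 38/7 + 137.143ms (2/7)
7. 2742.857ms @ 40/7 + 274.286ms (4/7)
8. 3017.143ms @ 44/7 + 274.286ms (4/7)
9. 3291.429ms @ 48/7 + 274.286ms (4/7)
10. 3565.714ms @ 52/7 + 274.286ms (4/7)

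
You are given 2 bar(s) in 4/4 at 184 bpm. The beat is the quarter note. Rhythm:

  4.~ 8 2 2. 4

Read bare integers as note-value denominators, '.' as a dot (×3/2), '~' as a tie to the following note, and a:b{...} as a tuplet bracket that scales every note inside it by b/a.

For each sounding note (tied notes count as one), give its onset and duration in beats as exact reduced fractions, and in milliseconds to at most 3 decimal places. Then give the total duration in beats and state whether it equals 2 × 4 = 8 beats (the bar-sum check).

1) 0.0ms=0b +652.174ms=2b
2) 652.174ms=2b +652.174ms=2b
3) 1304.348ms=4b +978.261ms=3b
4) 2282.609ms=7b +326.087ms=1b
Σ=8b of 8 (184bpm 4/4) — PASS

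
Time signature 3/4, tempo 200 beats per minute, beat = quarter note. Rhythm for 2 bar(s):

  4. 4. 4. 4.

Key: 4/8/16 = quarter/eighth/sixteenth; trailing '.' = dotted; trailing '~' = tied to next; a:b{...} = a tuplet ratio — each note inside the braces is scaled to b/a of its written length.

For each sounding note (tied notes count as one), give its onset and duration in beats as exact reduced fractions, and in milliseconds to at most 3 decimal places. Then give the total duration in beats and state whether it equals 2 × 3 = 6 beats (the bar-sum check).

1) 0.0ms=0b +450.0ms=3/2b
2) 450.0ms=3/2b +450.0ms=3/2b
3) 900.0ms=3b +450.0ms=3/2b
4) 1350.0ms=9/2b +450.0ms=3/2b
Σ=6b of 6 (200bpm 3/4) — PASS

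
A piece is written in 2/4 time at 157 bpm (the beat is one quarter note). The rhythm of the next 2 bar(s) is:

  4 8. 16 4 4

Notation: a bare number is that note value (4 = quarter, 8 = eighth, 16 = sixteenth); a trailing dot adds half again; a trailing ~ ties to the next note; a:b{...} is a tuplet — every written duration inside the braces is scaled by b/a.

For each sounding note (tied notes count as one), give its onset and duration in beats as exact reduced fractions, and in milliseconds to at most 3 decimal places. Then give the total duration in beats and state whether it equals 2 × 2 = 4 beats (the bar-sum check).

1) 0.0ms=0b +382.166ms=1b
2) 382.166ms=1b +286.624ms=3/4b
3) 668.79ms=7/4b +95.541ms=1/4b
4) 764.331ms=2b +382.166ms=1b
5) 1146.497ms=3b +382.166ms=1b
Σ=4b of 4 (157bpm 2/4) — PASS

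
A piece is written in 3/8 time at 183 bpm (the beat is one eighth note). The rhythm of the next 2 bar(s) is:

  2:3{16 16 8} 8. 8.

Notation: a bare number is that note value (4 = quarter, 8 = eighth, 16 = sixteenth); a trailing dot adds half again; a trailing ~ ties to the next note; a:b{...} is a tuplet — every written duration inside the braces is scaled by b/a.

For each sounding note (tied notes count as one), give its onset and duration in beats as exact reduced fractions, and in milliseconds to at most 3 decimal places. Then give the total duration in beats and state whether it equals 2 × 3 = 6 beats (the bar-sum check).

1) 0.0ms=0b +245.902ms=3/4b
2) 245.902ms=3/4b +245.902ms=3/4b
3) 491.803ms=3/2b +491.803ms=3/2b
4) 983.607ms=3b +491.803ms=3/2b
5) 1475.41ms=9/2b +491.803ms=3/2b
Σ=6b of 6 (183bpm 3/8) — PASS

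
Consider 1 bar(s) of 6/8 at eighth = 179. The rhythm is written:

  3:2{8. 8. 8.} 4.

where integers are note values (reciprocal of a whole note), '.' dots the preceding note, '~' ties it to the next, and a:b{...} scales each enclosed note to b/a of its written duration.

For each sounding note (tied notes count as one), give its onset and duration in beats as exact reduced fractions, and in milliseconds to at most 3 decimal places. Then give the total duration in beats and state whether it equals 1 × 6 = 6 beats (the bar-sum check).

1) 0.0ms=0b +335.196ms=1b
2) 335.196ms=1b +335.196ms=1b
3) 670.391ms=2b +335.196ms=1b
4) 1005.587ms=3b +1005.587ms=3b
Σ=6b of 6 (179bpm 6/8) — PASS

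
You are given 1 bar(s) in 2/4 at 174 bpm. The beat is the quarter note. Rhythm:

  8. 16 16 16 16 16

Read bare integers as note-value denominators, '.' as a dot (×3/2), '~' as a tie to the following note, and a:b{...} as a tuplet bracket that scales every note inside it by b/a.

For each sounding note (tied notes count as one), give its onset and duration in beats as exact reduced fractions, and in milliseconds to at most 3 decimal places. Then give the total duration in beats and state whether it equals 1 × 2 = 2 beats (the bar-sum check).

1) 0.0ms=0b +258.621ms=3/4b
2) 258.621ms=3/4b +86.207ms=1/4b
3) 344.828ms=1b +86.207ms=1/4b
4) 431.034ms=5/4b +86.207ms=1/4b
5) 517.241ms=3/2b +86.207ms=1/4b
6) 603.448ms=7/4b +86.207ms=1/4b
Σ=2b of 2 (174bpm 2/4) — PASS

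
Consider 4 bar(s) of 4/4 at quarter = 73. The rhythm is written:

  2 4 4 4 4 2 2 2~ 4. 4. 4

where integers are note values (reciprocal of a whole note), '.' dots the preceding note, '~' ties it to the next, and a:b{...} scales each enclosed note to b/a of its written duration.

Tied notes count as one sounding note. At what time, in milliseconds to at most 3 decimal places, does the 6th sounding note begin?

note 6 onset = 6b = 4931.507ms

1. 0.0ms @ 0 + 1643.836ms (2)
2. 1643.836ms @ 2 + 821.918ms (1)
3. 2465.753ms @ 3 + 821.918ms (1)
4. 3287.671ms @ 4 + 821.918ms (1)
5. 4109.589ms @ 5 + 821.918ms (1)
6. 4931.507ms @ 6 + 1643.836ms (2)
7. 6575.342ms @ 8 + 1643.836ms (2)
8. 8219.178ms @ 10 + 2876.712ms (7/2)
9. 11095.89ms @ 27/2 + 1232.877ms (3/2)
10. 12328.767ms @ 15 + 821.918ms (1)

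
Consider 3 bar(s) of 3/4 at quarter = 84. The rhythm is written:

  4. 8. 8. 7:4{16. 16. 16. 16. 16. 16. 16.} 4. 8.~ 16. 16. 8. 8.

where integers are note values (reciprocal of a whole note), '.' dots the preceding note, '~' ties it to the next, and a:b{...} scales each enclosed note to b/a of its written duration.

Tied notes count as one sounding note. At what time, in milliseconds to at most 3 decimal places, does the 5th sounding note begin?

note 5 onset = 45/14b = 2295.918ms

1. 0.0ms @ 0 + 1071.429ms (3/2)
2. 1071.429ms @ 3/2 + 535.714ms (3/4)
3. 1607.143ms @ 9/4 + 535.714ms (3/4)
4. 2142.857ms @ 3 + 153.061ms (3/14)
5. 2295.918ms @ 45/14 + 153.061ms (3/14)
6. 2448.98ms @ 24/7 + 153.061ms (3/14)
7. 2602.041ms @ 51/14 + 153.061ms (3/14)
8. 2755.102ms @ 27/7 + 153.061ms (3/14)
9. 2908.163ms @ 57/14 + 153.061ms (3/14)
10. 3061.224ms @ 30/7 + 153.061ms (3/14)
11. 3214.286ms @ 9/2 + 1071.429ms (3/2)
12. 4285.714ms @ 6 + 803.571ms (9/8)
13. 5089.286ms @ 57/8 + 267.857ms (3/8)
14. 5357.143ms @ 15/2 + 535.714ms (3/4)
15. 5892.857ms @ 33/4 + 535.714ms (3/4)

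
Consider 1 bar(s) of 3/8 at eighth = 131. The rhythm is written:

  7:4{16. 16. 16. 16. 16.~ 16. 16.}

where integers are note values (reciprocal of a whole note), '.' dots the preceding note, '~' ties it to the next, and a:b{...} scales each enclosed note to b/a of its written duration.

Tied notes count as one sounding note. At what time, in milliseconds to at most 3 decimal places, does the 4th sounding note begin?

note 4 onset = 9/7b = 588.877ms

1. 0.0ms @ 0 + 196.292ms (3/7)
2. 196.292ms @ 3/7 + 196.292ms (3/7)
3. 392.585ms @ 6/7 + 196.292ms (3/7)
4. 588.877ms @ 9/7 + 196.292ms (3/7)
5. 785.169ms @ 12/7 + 392.585ms (6/7)
6. 1177.754ms @ 18/7 + 196.292ms (3/7)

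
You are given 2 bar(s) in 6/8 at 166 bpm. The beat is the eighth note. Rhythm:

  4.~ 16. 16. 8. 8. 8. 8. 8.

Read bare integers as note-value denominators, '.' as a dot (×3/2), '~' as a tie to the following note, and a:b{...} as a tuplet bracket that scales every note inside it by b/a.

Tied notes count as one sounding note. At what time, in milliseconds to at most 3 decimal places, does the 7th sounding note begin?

1. 0.0ms @ 0 + 1355.422ms (15/4)
2. 1355.422ms @ 15/4 + 271.084ms (3/4)
3. 1626.506ms @ 9/2 + 542.169ms (3/2)
4. 2168.675ms @ 6 + 542.169ms (3/2)
5. 2710.843ms @ 15/2 + 542.169ms (3/2)
6. 3253.012ms @ 9 + 542.169ms (3/2)
7. 3795.181ms @ 21/2 + 542.169ms (3/2)

note 7 onset = 21/2b = 3795.181ms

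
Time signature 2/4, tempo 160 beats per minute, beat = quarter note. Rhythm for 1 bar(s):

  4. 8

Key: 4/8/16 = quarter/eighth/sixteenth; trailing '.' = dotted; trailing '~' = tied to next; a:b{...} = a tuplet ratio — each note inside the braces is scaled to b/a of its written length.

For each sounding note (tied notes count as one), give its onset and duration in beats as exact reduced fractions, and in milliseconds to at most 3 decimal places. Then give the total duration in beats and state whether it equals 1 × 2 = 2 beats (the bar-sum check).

1) 0.0ms=0b +562.5ms=3/2b
2) 562.5ms=3/2b +187.5ms=1/2b
Σ=2b of 2 (160bpm 2/4) — PASS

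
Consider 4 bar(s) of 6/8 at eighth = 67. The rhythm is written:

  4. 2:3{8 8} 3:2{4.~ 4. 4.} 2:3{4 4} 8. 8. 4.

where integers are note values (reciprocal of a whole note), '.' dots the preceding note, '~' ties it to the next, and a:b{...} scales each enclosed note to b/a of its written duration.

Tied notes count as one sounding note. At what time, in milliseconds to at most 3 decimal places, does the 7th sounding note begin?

1. 0.0ms @ 0 + 2686.567ms (3)
2. 2686.567ms @ 3 + 1343.284ms (3/2)
3. 4029.851ms @ 9/2 + 1343.284ms (3/2)
4. 5373.134ms @ 6 + 3582.09ms (4)
5. 8955.224ms @ 10 + 1791.045ms (2)
6. 10746.269ms @ 12 + 2686.567ms (3)
7. 13432.836ms @ 15 + 2686.567ms (3)
8. 16119.403ms @ 18 + 1343.284ms (3/2)
9. 17462.687ms @ 39/2 + 1343.284ms (3/2)
10. 18805.97ms @ 21 + 2686.567ms (3)

note 7 onset = 15b = 13432.836ms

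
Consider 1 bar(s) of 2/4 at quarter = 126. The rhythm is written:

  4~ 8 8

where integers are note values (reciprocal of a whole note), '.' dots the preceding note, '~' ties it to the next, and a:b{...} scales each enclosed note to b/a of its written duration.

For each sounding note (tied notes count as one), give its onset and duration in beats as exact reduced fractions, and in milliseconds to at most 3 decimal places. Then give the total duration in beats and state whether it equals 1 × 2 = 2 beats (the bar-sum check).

1) 0.0ms=0b +714.286ms=3/2b
2) 714.286ms=3/2b +238.095ms=1/2b
Σ=2b of 2 (126bpm 2/4) — PASS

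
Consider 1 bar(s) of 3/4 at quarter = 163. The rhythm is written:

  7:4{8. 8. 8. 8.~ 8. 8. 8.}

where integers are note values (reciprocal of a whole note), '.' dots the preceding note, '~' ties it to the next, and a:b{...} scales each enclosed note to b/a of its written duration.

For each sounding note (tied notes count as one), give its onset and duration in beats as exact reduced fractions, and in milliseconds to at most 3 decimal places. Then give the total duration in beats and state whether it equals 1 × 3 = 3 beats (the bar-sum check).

1) 0.0ms=0b +157.756ms=3/7b
2) 157.756ms=3/7b +157.756ms=3/7b
3) 315.513ms=6/7b +157.756ms=3/7b
4) 473.269ms=9/7b +315.513ms=6/7b
5) 788.782ms=15/7b +157.756ms=3/7b
6) 946.538ms=18/7b +157.756ms=3/7b
Σ=3b of 3 (163bpm 3/4) — PASS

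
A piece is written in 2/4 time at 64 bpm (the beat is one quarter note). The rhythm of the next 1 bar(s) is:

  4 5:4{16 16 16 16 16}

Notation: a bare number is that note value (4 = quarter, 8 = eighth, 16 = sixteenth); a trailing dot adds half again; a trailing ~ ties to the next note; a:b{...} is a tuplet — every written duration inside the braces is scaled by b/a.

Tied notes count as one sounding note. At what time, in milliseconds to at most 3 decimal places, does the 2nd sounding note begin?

note 2 onset = 1b = 937.5ms

1. 0.0ms @ 0 + 937.5ms (1)
2. 937.5ms @ 1 + 187.5ms (1/5)
3. 1125.0ms @ 6/5 + 187.5ms (1/5)
4. 1312.5ms @ 7/5 + 187.5ms (1/5)
5. 1500.0ms @ 8/5 + 187.5ms (1/5)
6. 1687.5ms @ 9/5 + 187.5ms (1/5)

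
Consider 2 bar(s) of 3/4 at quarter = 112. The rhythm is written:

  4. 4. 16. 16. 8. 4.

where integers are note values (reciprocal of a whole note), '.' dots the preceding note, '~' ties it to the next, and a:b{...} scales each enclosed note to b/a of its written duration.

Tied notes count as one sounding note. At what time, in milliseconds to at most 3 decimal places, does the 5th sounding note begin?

1. 0.0ms @ 0 + 803.571ms (3/2)
2. 803.571ms @ 3/2 + 803.571ms (3/2)
3. 1607.143ms @ 3 + 200.893ms (3/8)
4. 1808.036ms @ 27/8 + 200.893ms (3/8)
5. 2008.929ms @ 15/4 + 401.786ms (3/4)
6. 2410.714ms @ 9/2 + 803.571ms (3/2)

note 5 onset = 15/4b = 2008.929ms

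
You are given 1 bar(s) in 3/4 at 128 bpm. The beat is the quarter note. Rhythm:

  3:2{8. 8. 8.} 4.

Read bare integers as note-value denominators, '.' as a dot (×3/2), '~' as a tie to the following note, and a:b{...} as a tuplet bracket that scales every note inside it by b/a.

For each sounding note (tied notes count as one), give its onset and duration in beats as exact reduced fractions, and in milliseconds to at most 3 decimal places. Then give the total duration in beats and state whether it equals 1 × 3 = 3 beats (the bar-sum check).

1) 0.0ms=0b +234.375ms=1/2b
2) 234.375ms=1/2b +234.375ms=1/2b
3) 468.75ms=1b +234.375ms=1/2b
4) 703.125ms=3/2b +703.125ms=3/2b
Σ=3b of 3 (128bpm 3/4) — PASS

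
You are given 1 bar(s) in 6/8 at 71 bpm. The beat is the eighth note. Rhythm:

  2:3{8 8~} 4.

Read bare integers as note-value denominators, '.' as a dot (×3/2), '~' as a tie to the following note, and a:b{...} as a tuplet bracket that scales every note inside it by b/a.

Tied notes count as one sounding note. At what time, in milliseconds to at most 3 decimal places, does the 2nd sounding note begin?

1. 0.0ms @ 0 + 1267.606ms (3/2)
2. 1267.606ms @ 3/2 + 3802.817ms (9/2)

note 2 onset = 3/2b = 1267.606ms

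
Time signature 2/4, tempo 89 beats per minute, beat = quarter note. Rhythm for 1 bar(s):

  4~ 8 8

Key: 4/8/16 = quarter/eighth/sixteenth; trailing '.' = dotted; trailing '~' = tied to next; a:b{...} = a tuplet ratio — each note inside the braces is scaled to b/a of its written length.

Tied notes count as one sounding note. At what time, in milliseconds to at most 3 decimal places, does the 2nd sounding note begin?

1. 0.0ms @ 0 + 1011.236ms (3/2)
2. 1011.236ms @ 3/2 + 337.079ms (1/2)

note 2 onset = 3/2b = 1011.236ms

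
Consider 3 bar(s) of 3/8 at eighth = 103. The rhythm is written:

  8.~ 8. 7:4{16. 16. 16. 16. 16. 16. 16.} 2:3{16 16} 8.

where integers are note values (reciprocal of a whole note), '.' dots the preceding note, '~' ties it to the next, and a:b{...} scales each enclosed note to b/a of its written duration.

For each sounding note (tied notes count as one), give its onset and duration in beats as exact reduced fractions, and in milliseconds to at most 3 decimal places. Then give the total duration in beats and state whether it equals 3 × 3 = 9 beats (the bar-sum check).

1) 0.0ms=0b +1747.573ms=3b
2) 1747.573ms=3b +249.653ms=3/7b
3) 1997.226ms=24/7b +249.653ms=3/7b
4) 2246.879ms=27/7b +249.653ms=3/7b
5) 2496.533ms=30/7b +249.653ms=3/7b
6) 2746.186ms=33/7b +249.653ms=3/7b
7) 2995.839ms=36/7b +249.653ms=3/7b
8) 3245.492ms=39/7b +249.653ms=3/7b
9) 3495.146ms=6b +436.893ms=3/4b
10) 3932.039ms=27/4b +436.893ms=3/4b
11) 4368.932ms=15/2b +873.786ms=3/2b
Σ=9b of 9 (103bpm 3/8) — PASS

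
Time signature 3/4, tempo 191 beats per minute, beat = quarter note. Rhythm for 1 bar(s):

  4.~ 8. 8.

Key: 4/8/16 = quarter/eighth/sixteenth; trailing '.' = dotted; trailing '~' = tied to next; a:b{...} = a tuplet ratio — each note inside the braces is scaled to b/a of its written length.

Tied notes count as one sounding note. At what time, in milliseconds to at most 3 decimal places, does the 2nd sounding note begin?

1. 0.0ms @ 0 + 706.806ms (9/4)
2. 706.806ms @ 9/4 + 235.602ms (3/4)

note 2 onset = 9/4b = 706.806ms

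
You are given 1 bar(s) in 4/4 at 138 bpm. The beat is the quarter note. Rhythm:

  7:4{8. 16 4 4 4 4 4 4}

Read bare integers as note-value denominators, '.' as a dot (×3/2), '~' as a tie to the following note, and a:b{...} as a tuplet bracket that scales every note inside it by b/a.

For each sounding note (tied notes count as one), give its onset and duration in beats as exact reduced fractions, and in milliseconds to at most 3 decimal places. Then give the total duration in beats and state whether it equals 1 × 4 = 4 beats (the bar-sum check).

1) 0.0ms=0b +186.335ms=3/7b
2) 186.335ms=3/7b +62.112ms=1/7b
3) 248.447ms=4/7b +248.447ms=4/7b
4) 496.894ms=8/7b +248.447ms=4/7b
5) 745.342ms=12/7b +248.447ms=4/7b
6) 993.789ms=16/7b +248.447ms=4/7b
7) 1242.236ms=20/7b +248.447ms=4/7b
8) 1490.683ms=24/7b +248.447ms=4/7b
Σ=4b of 4 (138bpm 4/4) — PASS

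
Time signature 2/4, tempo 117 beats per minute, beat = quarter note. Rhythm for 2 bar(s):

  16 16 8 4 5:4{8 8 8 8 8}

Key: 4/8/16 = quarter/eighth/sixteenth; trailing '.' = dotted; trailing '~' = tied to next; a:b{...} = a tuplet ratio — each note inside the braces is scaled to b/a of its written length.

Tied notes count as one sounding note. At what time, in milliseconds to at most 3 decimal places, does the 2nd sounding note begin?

1. 0.0ms @ 0 + 128.205ms (1/4)
2. 128.205ms @ 1/4 + 128.205ms (1/4)
3. 256.41ms @ 1/2 + 256.41ms (1/2)
4. 512.821ms @ 1 + 512.821ms (1)
5. 1025.641ms @ 2 + 205.128ms (2/5)
6. 1230.769ms @ 12/5 + 205.128ms (2/5)
7. 1435.897ms @ 14/5 + 205.128ms (2/5)
8. 1641.026ms @ 16/5 + 205.128ms (2/5)
9. 1846.154ms @ 18/5 + 205.128ms (2/5)

note 2 onset = 1/4b = 128.205ms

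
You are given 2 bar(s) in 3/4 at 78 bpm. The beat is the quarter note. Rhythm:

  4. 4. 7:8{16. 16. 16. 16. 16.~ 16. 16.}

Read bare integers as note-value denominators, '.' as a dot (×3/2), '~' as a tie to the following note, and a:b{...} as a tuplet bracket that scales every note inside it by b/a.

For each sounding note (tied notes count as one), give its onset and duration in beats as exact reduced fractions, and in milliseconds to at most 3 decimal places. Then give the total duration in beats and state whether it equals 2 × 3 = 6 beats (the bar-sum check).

1) 0.0ms=0b +1153.846ms=3/2b
2) 1153.846ms=3/2b +1153.846ms=3/2b
3) 2307.692ms=3b +329.67ms=3/7b
4) 2637.363ms=24/7b +329.67ms=3/7b
5) 2967.033ms=27/7b +329.67ms=3/7b
6) 3296.703ms=30/7b +329.67ms=3/7b
7) 3626.374ms=33/7b +659.341ms=6/7b
8) 4285.714ms=39/7b +329.67ms=3/7b
Σ=6b of 6 (78bpm 3/4) — PASS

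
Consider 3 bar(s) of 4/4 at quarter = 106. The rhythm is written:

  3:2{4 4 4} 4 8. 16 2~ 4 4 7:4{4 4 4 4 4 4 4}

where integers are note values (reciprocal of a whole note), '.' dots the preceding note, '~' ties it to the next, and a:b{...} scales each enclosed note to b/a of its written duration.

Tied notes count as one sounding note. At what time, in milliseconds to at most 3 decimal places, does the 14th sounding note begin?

1. 0.0ms @ 0 + 377.358ms (2/3)
2. 377.358ms @ 2/3 + 377.358ms (2/3)
3. 754.717ms @ 4/3 + 377.358ms (2/3)
4. 1132.075ms @ 2 + 566.038ms (1)
5. 1698.113ms @ 3 + 424.528ms (3/4)
6. 2122.642ms @ 15/4 + 141.509ms (1/4)
7. 2264.151ms @ 4 + 1698.113ms (3)
8. 3962.264ms @ 7 + 566.038ms (1)
9. 4528.302ms @ 8 + 323.45ms (4/7)
10. 4851.752ms @ 60/7 + 323.45ms (4/7)
11. 5175.202ms @ 64/7 + 323.45ms (4/7)
12. 5498.652ms @ 68/7 + 323.45ms (4/7)
13. 5822.102ms @ 72/7 + 323.45ms (4/7)
14. 6145.553ms @ 76/7 + 323.45ms (4/7)
15. 6469.003ms @ 80/7 + 323.45ms (4/7)

note 14 onset = 76/7b = 6145.553ms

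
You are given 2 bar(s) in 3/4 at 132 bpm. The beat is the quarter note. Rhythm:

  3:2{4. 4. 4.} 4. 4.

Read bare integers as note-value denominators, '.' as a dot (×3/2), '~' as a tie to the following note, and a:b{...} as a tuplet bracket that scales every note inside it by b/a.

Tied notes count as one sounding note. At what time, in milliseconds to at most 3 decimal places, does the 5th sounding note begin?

1. 0.0ms @ 0 + 454.545ms (1)
2. 454.545ms @ 1 + 454.545ms (1)
3. 909.091ms @ 2 + 454.545ms (1)
4. 1363.636ms @ 3 + 681.818ms (3/2)
5. 2045.455ms @ 9/2 + 681.818ms (3/2)

note 5 onset = 9/2b = 2045.455ms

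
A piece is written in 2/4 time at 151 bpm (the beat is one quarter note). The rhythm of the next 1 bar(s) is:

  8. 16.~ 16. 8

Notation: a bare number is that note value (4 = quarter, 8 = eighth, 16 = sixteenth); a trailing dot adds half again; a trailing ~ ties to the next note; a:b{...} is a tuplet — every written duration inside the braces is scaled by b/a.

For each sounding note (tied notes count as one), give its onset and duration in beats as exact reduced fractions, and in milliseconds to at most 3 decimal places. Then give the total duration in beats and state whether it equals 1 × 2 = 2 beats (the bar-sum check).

1) 0.0ms=0b +298.013ms=3/4b
2) 298.013ms=3/4b +298.013ms=3/4b
3) 596.026ms=3/2b +198.675ms=1/2b
Σ=2b of 2 (151bpm 2/4) — PASS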